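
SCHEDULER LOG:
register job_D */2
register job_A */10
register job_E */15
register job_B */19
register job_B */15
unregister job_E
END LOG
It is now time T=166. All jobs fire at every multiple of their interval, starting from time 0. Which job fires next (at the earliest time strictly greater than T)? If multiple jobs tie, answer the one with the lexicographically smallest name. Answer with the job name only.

Op 1: register job_D */2 -> active={job_D:*/2}
Op 2: register job_A */10 -> active={job_A:*/10, job_D:*/2}
Op 3: register job_E */15 -> active={job_A:*/10, job_D:*/2, job_E:*/15}
Op 4: register job_B */19 -> active={job_A:*/10, job_B:*/19, job_D:*/2, job_E:*/15}
Op 5: register job_B */15 -> active={job_A:*/10, job_B:*/15, job_D:*/2, job_E:*/15}
Op 6: unregister job_E -> active={job_A:*/10, job_B:*/15, job_D:*/2}
  job_A: interval 10, next fire after T=166 is 170
  job_B: interval 15, next fire after T=166 is 180
  job_D: interval 2, next fire after T=166 is 168
Earliest = 168, winner (lex tiebreak) = job_D

Answer: job_D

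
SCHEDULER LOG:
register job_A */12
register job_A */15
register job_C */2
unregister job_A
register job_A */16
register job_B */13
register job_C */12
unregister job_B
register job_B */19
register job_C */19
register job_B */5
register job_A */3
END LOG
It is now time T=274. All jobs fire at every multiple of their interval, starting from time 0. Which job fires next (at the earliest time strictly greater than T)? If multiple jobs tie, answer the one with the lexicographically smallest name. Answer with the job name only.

Op 1: register job_A */12 -> active={job_A:*/12}
Op 2: register job_A */15 -> active={job_A:*/15}
Op 3: register job_C */2 -> active={job_A:*/15, job_C:*/2}
Op 4: unregister job_A -> active={job_C:*/2}
Op 5: register job_A */16 -> active={job_A:*/16, job_C:*/2}
Op 6: register job_B */13 -> active={job_A:*/16, job_B:*/13, job_C:*/2}
Op 7: register job_C */12 -> active={job_A:*/16, job_B:*/13, job_C:*/12}
Op 8: unregister job_B -> active={job_A:*/16, job_C:*/12}
Op 9: register job_B */19 -> active={job_A:*/16, job_B:*/19, job_C:*/12}
Op 10: register job_C */19 -> active={job_A:*/16, job_B:*/19, job_C:*/19}
Op 11: register job_B */5 -> active={job_A:*/16, job_B:*/5, job_C:*/19}
Op 12: register job_A */3 -> active={job_A:*/3, job_B:*/5, job_C:*/19}
  job_A: interval 3, next fire after T=274 is 276
  job_B: interval 5, next fire after T=274 is 275
  job_C: interval 19, next fire after T=274 is 285
Earliest = 275, winner (lex tiebreak) = job_B

Answer: job_B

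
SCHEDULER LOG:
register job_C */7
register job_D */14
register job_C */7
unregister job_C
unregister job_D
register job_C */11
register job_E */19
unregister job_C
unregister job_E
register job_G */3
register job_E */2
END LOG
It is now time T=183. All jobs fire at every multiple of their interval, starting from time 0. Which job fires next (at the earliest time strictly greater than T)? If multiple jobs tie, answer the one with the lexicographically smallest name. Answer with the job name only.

Op 1: register job_C */7 -> active={job_C:*/7}
Op 2: register job_D */14 -> active={job_C:*/7, job_D:*/14}
Op 3: register job_C */7 -> active={job_C:*/7, job_D:*/14}
Op 4: unregister job_C -> active={job_D:*/14}
Op 5: unregister job_D -> active={}
Op 6: register job_C */11 -> active={job_C:*/11}
Op 7: register job_E */19 -> active={job_C:*/11, job_E:*/19}
Op 8: unregister job_C -> active={job_E:*/19}
Op 9: unregister job_E -> active={}
Op 10: register job_G */3 -> active={job_G:*/3}
Op 11: register job_E */2 -> active={job_E:*/2, job_G:*/3}
  job_E: interval 2, next fire after T=183 is 184
  job_G: interval 3, next fire after T=183 is 186
Earliest = 184, winner (lex tiebreak) = job_E

Answer: job_E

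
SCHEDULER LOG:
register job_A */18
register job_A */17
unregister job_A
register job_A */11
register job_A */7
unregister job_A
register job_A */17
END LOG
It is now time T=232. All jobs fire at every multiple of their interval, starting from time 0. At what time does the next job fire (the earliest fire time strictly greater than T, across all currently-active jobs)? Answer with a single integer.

Answer: 238

Derivation:
Op 1: register job_A */18 -> active={job_A:*/18}
Op 2: register job_A */17 -> active={job_A:*/17}
Op 3: unregister job_A -> active={}
Op 4: register job_A */11 -> active={job_A:*/11}
Op 5: register job_A */7 -> active={job_A:*/7}
Op 6: unregister job_A -> active={}
Op 7: register job_A */17 -> active={job_A:*/17}
  job_A: interval 17, next fire after T=232 is 238
Earliest fire time = 238 (job job_A)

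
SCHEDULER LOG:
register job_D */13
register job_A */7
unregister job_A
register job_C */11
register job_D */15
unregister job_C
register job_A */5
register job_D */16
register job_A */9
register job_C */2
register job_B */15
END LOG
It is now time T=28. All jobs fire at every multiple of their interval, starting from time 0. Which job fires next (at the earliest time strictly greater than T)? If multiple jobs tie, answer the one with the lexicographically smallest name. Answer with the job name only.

Op 1: register job_D */13 -> active={job_D:*/13}
Op 2: register job_A */7 -> active={job_A:*/7, job_D:*/13}
Op 3: unregister job_A -> active={job_D:*/13}
Op 4: register job_C */11 -> active={job_C:*/11, job_D:*/13}
Op 5: register job_D */15 -> active={job_C:*/11, job_D:*/15}
Op 6: unregister job_C -> active={job_D:*/15}
Op 7: register job_A */5 -> active={job_A:*/5, job_D:*/15}
Op 8: register job_D */16 -> active={job_A:*/5, job_D:*/16}
Op 9: register job_A */9 -> active={job_A:*/9, job_D:*/16}
Op 10: register job_C */2 -> active={job_A:*/9, job_C:*/2, job_D:*/16}
Op 11: register job_B */15 -> active={job_A:*/9, job_B:*/15, job_C:*/2, job_D:*/16}
  job_A: interval 9, next fire after T=28 is 36
  job_B: interval 15, next fire after T=28 is 30
  job_C: interval 2, next fire after T=28 is 30
  job_D: interval 16, next fire after T=28 is 32
Earliest = 30, winner (lex tiebreak) = job_B

Answer: job_B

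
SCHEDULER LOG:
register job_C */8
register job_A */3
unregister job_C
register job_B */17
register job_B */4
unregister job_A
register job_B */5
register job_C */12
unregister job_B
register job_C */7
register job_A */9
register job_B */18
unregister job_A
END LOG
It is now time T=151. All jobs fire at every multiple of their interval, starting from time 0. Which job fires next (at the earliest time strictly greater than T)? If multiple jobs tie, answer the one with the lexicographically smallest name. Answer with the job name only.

Op 1: register job_C */8 -> active={job_C:*/8}
Op 2: register job_A */3 -> active={job_A:*/3, job_C:*/8}
Op 3: unregister job_C -> active={job_A:*/3}
Op 4: register job_B */17 -> active={job_A:*/3, job_B:*/17}
Op 5: register job_B */4 -> active={job_A:*/3, job_B:*/4}
Op 6: unregister job_A -> active={job_B:*/4}
Op 7: register job_B */5 -> active={job_B:*/5}
Op 8: register job_C */12 -> active={job_B:*/5, job_C:*/12}
Op 9: unregister job_B -> active={job_C:*/12}
Op 10: register job_C */7 -> active={job_C:*/7}
Op 11: register job_A */9 -> active={job_A:*/9, job_C:*/7}
Op 12: register job_B */18 -> active={job_A:*/9, job_B:*/18, job_C:*/7}
Op 13: unregister job_A -> active={job_B:*/18, job_C:*/7}
  job_B: interval 18, next fire after T=151 is 162
  job_C: interval 7, next fire after T=151 is 154
Earliest = 154, winner (lex tiebreak) = job_C

Answer: job_C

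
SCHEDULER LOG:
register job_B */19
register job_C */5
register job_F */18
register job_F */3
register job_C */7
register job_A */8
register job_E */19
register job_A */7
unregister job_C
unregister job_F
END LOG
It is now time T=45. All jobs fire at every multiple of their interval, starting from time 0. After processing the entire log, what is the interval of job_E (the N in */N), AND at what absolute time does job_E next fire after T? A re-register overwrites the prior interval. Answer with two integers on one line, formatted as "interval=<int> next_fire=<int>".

Op 1: register job_B */19 -> active={job_B:*/19}
Op 2: register job_C */5 -> active={job_B:*/19, job_C:*/5}
Op 3: register job_F */18 -> active={job_B:*/19, job_C:*/5, job_F:*/18}
Op 4: register job_F */3 -> active={job_B:*/19, job_C:*/5, job_F:*/3}
Op 5: register job_C */7 -> active={job_B:*/19, job_C:*/7, job_F:*/3}
Op 6: register job_A */8 -> active={job_A:*/8, job_B:*/19, job_C:*/7, job_F:*/3}
Op 7: register job_E */19 -> active={job_A:*/8, job_B:*/19, job_C:*/7, job_E:*/19, job_F:*/3}
Op 8: register job_A */7 -> active={job_A:*/7, job_B:*/19, job_C:*/7, job_E:*/19, job_F:*/3}
Op 9: unregister job_C -> active={job_A:*/7, job_B:*/19, job_E:*/19, job_F:*/3}
Op 10: unregister job_F -> active={job_A:*/7, job_B:*/19, job_E:*/19}
Final interval of job_E = 19
Next fire of job_E after T=45: (45//19+1)*19 = 57

Answer: interval=19 next_fire=57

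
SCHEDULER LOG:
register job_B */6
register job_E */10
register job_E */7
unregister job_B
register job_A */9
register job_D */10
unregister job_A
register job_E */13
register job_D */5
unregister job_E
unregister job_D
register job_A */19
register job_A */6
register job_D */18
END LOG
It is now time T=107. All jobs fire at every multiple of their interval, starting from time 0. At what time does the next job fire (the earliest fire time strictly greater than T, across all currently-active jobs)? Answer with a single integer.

Answer: 108

Derivation:
Op 1: register job_B */6 -> active={job_B:*/6}
Op 2: register job_E */10 -> active={job_B:*/6, job_E:*/10}
Op 3: register job_E */7 -> active={job_B:*/6, job_E:*/7}
Op 4: unregister job_B -> active={job_E:*/7}
Op 5: register job_A */9 -> active={job_A:*/9, job_E:*/7}
Op 6: register job_D */10 -> active={job_A:*/9, job_D:*/10, job_E:*/7}
Op 7: unregister job_A -> active={job_D:*/10, job_E:*/7}
Op 8: register job_E */13 -> active={job_D:*/10, job_E:*/13}
Op 9: register job_D */5 -> active={job_D:*/5, job_E:*/13}
Op 10: unregister job_E -> active={job_D:*/5}
Op 11: unregister job_D -> active={}
Op 12: register job_A */19 -> active={job_A:*/19}
Op 13: register job_A */6 -> active={job_A:*/6}
Op 14: register job_D */18 -> active={job_A:*/6, job_D:*/18}
  job_A: interval 6, next fire after T=107 is 108
  job_D: interval 18, next fire after T=107 is 108
Earliest fire time = 108 (job job_A)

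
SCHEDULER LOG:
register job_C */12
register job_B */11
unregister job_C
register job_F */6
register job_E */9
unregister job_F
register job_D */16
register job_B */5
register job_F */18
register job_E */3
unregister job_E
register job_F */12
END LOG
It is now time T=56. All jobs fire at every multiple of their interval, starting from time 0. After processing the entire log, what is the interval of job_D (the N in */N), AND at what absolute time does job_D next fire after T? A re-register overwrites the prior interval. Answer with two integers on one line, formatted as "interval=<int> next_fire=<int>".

Answer: interval=16 next_fire=64

Derivation:
Op 1: register job_C */12 -> active={job_C:*/12}
Op 2: register job_B */11 -> active={job_B:*/11, job_C:*/12}
Op 3: unregister job_C -> active={job_B:*/11}
Op 4: register job_F */6 -> active={job_B:*/11, job_F:*/6}
Op 5: register job_E */9 -> active={job_B:*/11, job_E:*/9, job_F:*/6}
Op 6: unregister job_F -> active={job_B:*/11, job_E:*/9}
Op 7: register job_D */16 -> active={job_B:*/11, job_D:*/16, job_E:*/9}
Op 8: register job_B */5 -> active={job_B:*/5, job_D:*/16, job_E:*/9}
Op 9: register job_F */18 -> active={job_B:*/5, job_D:*/16, job_E:*/9, job_F:*/18}
Op 10: register job_E */3 -> active={job_B:*/5, job_D:*/16, job_E:*/3, job_F:*/18}
Op 11: unregister job_E -> active={job_B:*/5, job_D:*/16, job_F:*/18}
Op 12: register job_F */12 -> active={job_B:*/5, job_D:*/16, job_F:*/12}
Final interval of job_D = 16
Next fire of job_D after T=56: (56//16+1)*16 = 64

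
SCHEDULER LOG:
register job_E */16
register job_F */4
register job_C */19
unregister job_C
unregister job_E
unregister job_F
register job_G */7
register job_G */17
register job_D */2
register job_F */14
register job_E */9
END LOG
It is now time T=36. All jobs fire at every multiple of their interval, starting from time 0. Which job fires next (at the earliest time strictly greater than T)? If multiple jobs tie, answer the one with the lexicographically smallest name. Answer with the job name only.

Op 1: register job_E */16 -> active={job_E:*/16}
Op 2: register job_F */4 -> active={job_E:*/16, job_F:*/4}
Op 3: register job_C */19 -> active={job_C:*/19, job_E:*/16, job_F:*/4}
Op 4: unregister job_C -> active={job_E:*/16, job_F:*/4}
Op 5: unregister job_E -> active={job_F:*/4}
Op 6: unregister job_F -> active={}
Op 7: register job_G */7 -> active={job_G:*/7}
Op 8: register job_G */17 -> active={job_G:*/17}
Op 9: register job_D */2 -> active={job_D:*/2, job_G:*/17}
Op 10: register job_F */14 -> active={job_D:*/2, job_F:*/14, job_G:*/17}
Op 11: register job_E */9 -> active={job_D:*/2, job_E:*/9, job_F:*/14, job_G:*/17}
  job_D: interval 2, next fire after T=36 is 38
  job_E: interval 9, next fire after T=36 is 45
  job_F: interval 14, next fire after T=36 is 42
  job_G: interval 17, next fire after T=36 is 51
Earliest = 38, winner (lex tiebreak) = job_D

Answer: job_D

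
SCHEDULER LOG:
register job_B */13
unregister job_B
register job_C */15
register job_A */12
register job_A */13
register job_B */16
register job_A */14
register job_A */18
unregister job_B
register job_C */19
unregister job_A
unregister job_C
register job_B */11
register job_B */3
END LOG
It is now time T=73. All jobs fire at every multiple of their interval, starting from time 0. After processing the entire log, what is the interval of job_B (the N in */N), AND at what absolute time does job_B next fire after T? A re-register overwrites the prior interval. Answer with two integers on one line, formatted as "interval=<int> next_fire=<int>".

Answer: interval=3 next_fire=75

Derivation:
Op 1: register job_B */13 -> active={job_B:*/13}
Op 2: unregister job_B -> active={}
Op 3: register job_C */15 -> active={job_C:*/15}
Op 4: register job_A */12 -> active={job_A:*/12, job_C:*/15}
Op 5: register job_A */13 -> active={job_A:*/13, job_C:*/15}
Op 6: register job_B */16 -> active={job_A:*/13, job_B:*/16, job_C:*/15}
Op 7: register job_A */14 -> active={job_A:*/14, job_B:*/16, job_C:*/15}
Op 8: register job_A */18 -> active={job_A:*/18, job_B:*/16, job_C:*/15}
Op 9: unregister job_B -> active={job_A:*/18, job_C:*/15}
Op 10: register job_C */19 -> active={job_A:*/18, job_C:*/19}
Op 11: unregister job_A -> active={job_C:*/19}
Op 12: unregister job_C -> active={}
Op 13: register job_B */11 -> active={job_B:*/11}
Op 14: register job_B */3 -> active={job_B:*/3}
Final interval of job_B = 3
Next fire of job_B after T=73: (73//3+1)*3 = 75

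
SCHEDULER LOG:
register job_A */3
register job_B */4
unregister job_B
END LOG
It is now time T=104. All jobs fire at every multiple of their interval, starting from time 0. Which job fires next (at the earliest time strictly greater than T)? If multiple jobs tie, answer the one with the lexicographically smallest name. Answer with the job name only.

Answer: job_A

Derivation:
Op 1: register job_A */3 -> active={job_A:*/3}
Op 2: register job_B */4 -> active={job_A:*/3, job_B:*/4}
Op 3: unregister job_B -> active={job_A:*/3}
  job_A: interval 3, next fire after T=104 is 105
Earliest = 105, winner (lex tiebreak) = job_A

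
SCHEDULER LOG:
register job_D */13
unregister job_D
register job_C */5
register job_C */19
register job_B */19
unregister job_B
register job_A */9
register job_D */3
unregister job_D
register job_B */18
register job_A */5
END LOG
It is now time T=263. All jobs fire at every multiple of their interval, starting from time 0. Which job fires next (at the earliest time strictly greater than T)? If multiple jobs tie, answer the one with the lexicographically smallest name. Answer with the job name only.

Answer: job_A

Derivation:
Op 1: register job_D */13 -> active={job_D:*/13}
Op 2: unregister job_D -> active={}
Op 3: register job_C */5 -> active={job_C:*/5}
Op 4: register job_C */19 -> active={job_C:*/19}
Op 5: register job_B */19 -> active={job_B:*/19, job_C:*/19}
Op 6: unregister job_B -> active={job_C:*/19}
Op 7: register job_A */9 -> active={job_A:*/9, job_C:*/19}
Op 8: register job_D */3 -> active={job_A:*/9, job_C:*/19, job_D:*/3}
Op 9: unregister job_D -> active={job_A:*/9, job_C:*/19}
Op 10: register job_B */18 -> active={job_A:*/9, job_B:*/18, job_C:*/19}
Op 11: register job_A */5 -> active={job_A:*/5, job_B:*/18, job_C:*/19}
  job_A: interval 5, next fire after T=263 is 265
  job_B: interval 18, next fire after T=263 is 270
  job_C: interval 19, next fire after T=263 is 266
Earliest = 265, winner (lex tiebreak) = job_A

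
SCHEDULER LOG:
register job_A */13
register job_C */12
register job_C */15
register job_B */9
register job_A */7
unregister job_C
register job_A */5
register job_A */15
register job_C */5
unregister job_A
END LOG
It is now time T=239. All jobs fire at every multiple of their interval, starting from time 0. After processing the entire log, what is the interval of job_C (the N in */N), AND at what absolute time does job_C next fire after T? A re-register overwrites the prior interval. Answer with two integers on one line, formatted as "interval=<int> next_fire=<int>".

Op 1: register job_A */13 -> active={job_A:*/13}
Op 2: register job_C */12 -> active={job_A:*/13, job_C:*/12}
Op 3: register job_C */15 -> active={job_A:*/13, job_C:*/15}
Op 4: register job_B */9 -> active={job_A:*/13, job_B:*/9, job_C:*/15}
Op 5: register job_A */7 -> active={job_A:*/7, job_B:*/9, job_C:*/15}
Op 6: unregister job_C -> active={job_A:*/7, job_B:*/9}
Op 7: register job_A */5 -> active={job_A:*/5, job_B:*/9}
Op 8: register job_A */15 -> active={job_A:*/15, job_B:*/9}
Op 9: register job_C */5 -> active={job_A:*/15, job_B:*/9, job_C:*/5}
Op 10: unregister job_A -> active={job_B:*/9, job_C:*/5}
Final interval of job_C = 5
Next fire of job_C after T=239: (239//5+1)*5 = 240

Answer: interval=5 next_fire=240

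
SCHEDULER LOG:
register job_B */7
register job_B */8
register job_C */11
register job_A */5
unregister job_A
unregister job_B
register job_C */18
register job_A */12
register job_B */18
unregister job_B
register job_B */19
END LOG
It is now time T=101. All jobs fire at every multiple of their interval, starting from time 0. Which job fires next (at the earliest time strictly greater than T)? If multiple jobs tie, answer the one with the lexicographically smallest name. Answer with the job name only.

Op 1: register job_B */7 -> active={job_B:*/7}
Op 2: register job_B */8 -> active={job_B:*/8}
Op 3: register job_C */11 -> active={job_B:*/8, job_C:*/11}
Op 4: register job_A */5 -> active={job_A:*/5, job_B:*/8, job_C:*/11}
Op 5: unregister job_A -> active={job_B:*/8, job_C:*/11}
Op 6: unregister job_B -> active={job_C:*/11}
Op 7: register job_C */18 -> active={job_C:*/18}
Op 8: register job_A */12 -> active={job_A:*/12, job_C:*/18}
Op 9: register job_B */18 -> active={job_A:*/12, job_B:*/18, job_C:*/18}
Op 10: unregister job_B -> active={job_A:*/12, job_C:*/18}
Op 11: register job_B */19 -> active={job_A:*/12, job_B:*/19, job_C:*/18}
  job_A: interval 12, next fire after T=101 is 108
  job_B: interval 19, next fire after T=101 is 114
  job_C: interval 18, next fire after T=101 is 108
Earliest = 108, winner (lex tiebreak) = job_A

Answer: job_A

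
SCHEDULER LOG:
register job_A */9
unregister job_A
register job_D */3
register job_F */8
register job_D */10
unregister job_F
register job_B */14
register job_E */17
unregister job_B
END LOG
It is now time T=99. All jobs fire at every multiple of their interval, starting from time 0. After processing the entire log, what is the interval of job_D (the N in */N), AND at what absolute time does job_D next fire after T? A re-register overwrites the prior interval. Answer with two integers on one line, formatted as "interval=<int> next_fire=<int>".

Answer: interval=10 next_fire=100

Derivation:
Op 1: register job_A */9 -> active={job_A:*/9}
Op 2: unregister job_A -> active={}
Op 3: register job_D */3 -> active={job_D:*/3}
Op 4: register job_F */8 -> active={job_D:*/3, job_F:*/8}
Op 5: register job_D */10 -> active={job_D:*/10, job_F:*/8}
Op 6: unregister job_F -> active={job_D:*/10}
Op 7: register job_B */14 -> active={job_B:*/14, job_D:*/10}
Op 8: register job_E */17 -> active={job_B:*/14, job_D:*/10, job_E:*/17}
Op 9: unregister job_B -> active={job_D:*/10, job_E:*/17}
Final interval of job_D = 10
Next fire of job_D after T=99: (99//10+1)*10 = 100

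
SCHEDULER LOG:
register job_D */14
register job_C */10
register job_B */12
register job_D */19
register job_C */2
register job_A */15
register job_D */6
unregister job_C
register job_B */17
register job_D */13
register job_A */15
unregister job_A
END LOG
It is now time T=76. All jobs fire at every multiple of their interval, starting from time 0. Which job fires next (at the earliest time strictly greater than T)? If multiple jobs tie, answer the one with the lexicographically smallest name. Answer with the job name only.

Answer: job_D

Derivation:
Op 1: register job_D */14 -> active={job_D:*/14}
Op 2: register job_C */10 -> active={job_C:*/10, job_D:*/14}
Op 3: register job_B */12 -> active={job_B:*/12, job_C:*/10, job_D:*/14}
Op 4: register job_D */19 -> active={job_B:*/12, job_C:*/10, job_D:*/19}
Op 5: register job_C */2 -> active={job_B:*/12, job_C:*/2, job_D:*/19}
Op 6: register job_A */15 -> active={job_A:*/15, job_B:*/12, job_C:*/2, job_D:*/19}
Op 7: register job_D */6 -> active={job_A:*/15, job_B:*/12, job_C:*/2, job_D:*/6}
Op 8: unregister job_C -> active={job_A:*/15, job_B:*/12, job_D:*/6}
Op 9: register job_B */17 -> active={job_A:*/15, job_B:*/17, job_D:*/6}
Op 10: register job_D */13 -> active={job_A:*/15, job_B:*/17, job_D:*/13}
Op 11: register job_A */15 -> active={job_A:*/15, job_B:*/17, job_D:*/13}
Op 12: unregister job_A -> active={job_B:*/17, job_D:*/13}
  job_B: interval 17, next fire after T=76 is 85
  job_D: interval 13, next fire after T=76 is 78
Earliest = 78, winner (lex tiebreak) = job_D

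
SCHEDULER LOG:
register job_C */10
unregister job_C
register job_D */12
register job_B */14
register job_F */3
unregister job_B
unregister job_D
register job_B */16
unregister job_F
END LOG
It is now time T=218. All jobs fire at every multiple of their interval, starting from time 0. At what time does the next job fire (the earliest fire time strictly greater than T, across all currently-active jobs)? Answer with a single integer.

Answer: 224

Derivation:
Op 1: register job_C */10 -> active={job_C:*/10}
Op 2: unregister job_C -> active={}
Op 3: register job_D */12 -> active={job_D:*/12}
Op 4: register job_B */14 -> active={job_B:*/14, job_D:*/12}
Op 5: register job_F */3 -> active={job_B:*/14, job_D:*/12, job_F:*/3}
Op 6: unregister job_B -> active={job_D:*/12, job_F:*/3}
Op 7: unregister job_D -> active={job_F:*/3}
Op 8: register job_B */16 -> active={job_B:*/16, job_F:*/3}
Op 9: unregister job_F -> active={job_B:*/16}
  job_B: interval 16, next fire after T=218 is 224
Earliest fire time = 224 (job job_B)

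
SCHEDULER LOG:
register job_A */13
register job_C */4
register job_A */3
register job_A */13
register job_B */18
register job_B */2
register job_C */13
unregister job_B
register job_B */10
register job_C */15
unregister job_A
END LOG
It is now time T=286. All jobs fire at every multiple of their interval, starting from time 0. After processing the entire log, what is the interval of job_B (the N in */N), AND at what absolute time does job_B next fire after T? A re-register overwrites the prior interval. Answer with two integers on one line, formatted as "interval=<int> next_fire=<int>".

Answer: interval=10 next_fire=290

Derivation:
Op 1: register job_A */13 -> active={job_A:*/13}
Op 2: register job_C */4 -> active={job_A:*/13, job_C:*/4}
Op 3: register job_A */3 -> active={job_A:*/3, job_C:*/4}
Op 4: register job_A */13 -> active={job_A:*/13, job_C:*/4}
Op 5: register job_B */18 -> active={job_A:*/13, job_B:*/18, job_C:*/4}
Op 6: register job_B */2 -> active={job_A:*/13, job_B:*/2, job_C:*/4}
Op 7: register job_C */13 -> active={job_A:*/13, job_B:*/2, job_C:*/13}
Op 8: unregister job_B -> active={job_A:*/13, job_C:*/13}
Op 9: register job_B */10 -> active={job_A:*/13, job_B:*/10, job_C:*/13}
Op 10: register job_C */15 -> active={job_A:*/13, job_B:*/10, job_C:*/15}
Op 11: unregister job_A -> active={job_B:*/10, job_C:*/15}
Final interval of job_B = 10
Next fire of job_B after T=286: (286//10+1)*10 = 290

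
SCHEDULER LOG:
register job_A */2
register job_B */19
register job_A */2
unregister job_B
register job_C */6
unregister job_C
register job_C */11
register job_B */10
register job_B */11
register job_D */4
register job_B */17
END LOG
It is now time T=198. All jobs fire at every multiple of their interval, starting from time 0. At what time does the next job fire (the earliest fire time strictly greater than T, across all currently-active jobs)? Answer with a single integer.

Op 1: register job_A */2 -> active={job_A:*/2}
Op 2: register job_B */19 -> active={job_A:*/2, job_B:*/19}
Op 3: register job_A */2 -> active={job_A:*/2, job_B:*/19}
Op 4: unregister job_B -> active={job_A:*/2}
Op 5: register job_C */6 -> active={job_A:*/2, job_C:*/6}
Op 6: unregister job_C -> active={job_A:*/2}
Op 7: register job_C */11 -> active={job_A:*/2, job_C:*/11}
Op 8: register job_B */10 -> active={job_A:*/2, job_B:*/10, job_C:*/11}
Op 9: register job_B */11 -> active={job_A:*/2, job_B:*/11, job_C:*/11}
Op 10: register job_D */4 -> active={job_A:*/2, job_B:*/11, job_C:*/11, job_D:*/4}
Op 11: register job_B */17 -> active={job_A:*/2, job_B:*/17, job_C:*/11, job_D:*/4}
  job_A: interval 2, next fire after T=198 is 200
  job_B: interval 17, next fire after T=198 is 204
  job_C: interval 11, next fire after T=198 is 209
  job_D: interval 4, next fire after T=198 is 200
Earliest fire time = 200 (job job_A)

Answer: 200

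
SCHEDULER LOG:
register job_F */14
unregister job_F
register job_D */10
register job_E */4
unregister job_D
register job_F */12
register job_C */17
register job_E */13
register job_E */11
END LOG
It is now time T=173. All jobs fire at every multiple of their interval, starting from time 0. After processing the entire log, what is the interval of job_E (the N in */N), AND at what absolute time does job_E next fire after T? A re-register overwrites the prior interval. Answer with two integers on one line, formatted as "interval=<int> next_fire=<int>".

Op 1: register job_F */14 -> active={job_F:*/14}
Op 2: unregister job_F -> active={}
Op 3: register job_D */10 -> active={job_D:*/10}
Op 4: register job_E */4 -> active={job_D:*/10, job_E:*/4}
Op 5: unregister job_D -> active={job_E:*/4}
Op 6: register job_F */12 -> active={job_E:*/4, job_F:*/12}
Op 7: register job_C */17 -> active={job_C:*/17, job_E:*/4, job_F:*/12}
Op 8: register job_E */13 -> active={job_C:*/17, job_E:*/13, job_F:*/12}
Op 9: register job_E */11 -> active={job_C:*/17, job_E:*/11, job_F:*/12}
Final interval of job_E = 11
Next fire of job_E after T=173: (173//11+1)*11 = 176

Answer: interval=11 next_fire=176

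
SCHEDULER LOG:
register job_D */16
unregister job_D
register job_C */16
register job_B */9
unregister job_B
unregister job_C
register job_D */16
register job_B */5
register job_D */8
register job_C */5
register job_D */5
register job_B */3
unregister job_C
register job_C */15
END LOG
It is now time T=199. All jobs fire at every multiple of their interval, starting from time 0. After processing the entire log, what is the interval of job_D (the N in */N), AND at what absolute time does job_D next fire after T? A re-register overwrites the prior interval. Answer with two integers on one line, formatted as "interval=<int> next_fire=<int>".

Answer: interval=5 next_fire=200

Derivation:
Op 1: register job_D */16 -> active={job_D:*/16}
Op 2: unregister job_D -> active={}
Op 3: register job_C */16 -> active={job_C:*/16}
Op 4: register job_B */9 -> active={job_B:*/9, job_C:*/16}
Op 5: unregister job_B -> active={job_C:*/16}
Op 6: unregister job_C -> active={}
Op 7: register job_D */16 -> active={job_D:*/16}
Op 8: register job_B */5 -> active={job_B:*/5, job_D:*/16}
Op 9: register job_D */8 -> active={job_B:*/5, job_D:*/8}
Op 10: register job_C */5 -> active={job_B:*/5, job_C:*/5, job_D:*/8}
Op 11: register job_D */5 -> active={job_B:*/5, job_C:*/5, job_D:*/5}
Op 12: register job_B */3 -> active={job_B:*/3, job_C:*/5, job_D:*/5}
Op 13: unregister job_C -> active={job_B:*/3, job_D:*/5}
Op 14: register job_C */15 -> active={job_B:*/3, job_C:*/15, job_D:*/5}
Final interval of job_D = 5
Next fire of job_D after T=199: (199//5+1)*5 = 200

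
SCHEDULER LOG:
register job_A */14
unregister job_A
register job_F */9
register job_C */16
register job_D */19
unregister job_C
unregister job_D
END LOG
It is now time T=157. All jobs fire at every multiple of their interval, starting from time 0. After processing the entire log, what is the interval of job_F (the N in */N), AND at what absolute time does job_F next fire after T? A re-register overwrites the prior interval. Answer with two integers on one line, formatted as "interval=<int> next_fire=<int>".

Answer: interval=9 next_fire=162

Derivation:
Op 1: register job_A */14 -> active={job_A:*/14}
Op 2: unregister job_A -> active={}
Op 3: register job_F */9 -> active={job_F:*/9}
Op 4: register job_C */16 -> active={job_C:*/16, job_F:*/9}
Op 5: register job_D */19 -> active={job_C:*/16, job_D:*/19, job_F:*/9}
Op 6: unregister job_C -> active={job_D:*/19, job_F:*/9}
Op 7: unregister job_D -> active={job_F:*/9}
Final interval of job_F = 9
Next fire of job_F after T=157: (157//9+1)*9 = 162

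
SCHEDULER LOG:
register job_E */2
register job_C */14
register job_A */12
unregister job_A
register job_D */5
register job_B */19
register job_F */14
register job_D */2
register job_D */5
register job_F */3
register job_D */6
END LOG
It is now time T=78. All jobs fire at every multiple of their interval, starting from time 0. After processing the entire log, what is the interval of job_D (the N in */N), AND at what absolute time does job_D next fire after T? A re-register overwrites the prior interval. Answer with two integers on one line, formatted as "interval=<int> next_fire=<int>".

Answer: interval=6 next_fire=84

Derivation:
Op 1: register job_E */2 -> active={job_E:*/2}
Op 2: register job_C */14 -> active={job_C:*/14, job_E:*/2}
Op 3: register job_A */12 -> active={job_A:*/12, job_C:*/14, job_E:*/2}
Op 4: unregister job_A -> active={job_C:*/14, job_E:*/2}
Op 5: register job_D */5 -> active={job_C:*/14, job_D:*/5, job_E:*/2}
Op 6: register job_B */19 -> active={job_B:*/19, job_C:*/14, job_D:*/5, job_E:*/2}
Op 7: register job_F */14 -> active={job_B:*/19, job_C:*/14, job_D:*/5, job_E:*/2, job_F:*/14}
Op 8: register job_D */2 -> active={job_B:*/19, job_C:*/14, job_D:*/2, job_E:*/2, job_F:*/14}
Op 9: register job_D */5 -> active={job_B:*/19, job_C:*/14, job_D:*/5, job_E:*/2, job_F:*/14}
Op 10: register job_F */3 -> active={job_B:*/19, job_C:*/14, job_D:*/5, job_E:*/2, job_F:*/3}
Op 11: register job_D */6 -> active={job_B:*/19, job_C:*/14, job_D:*/6, job_E:*/2, job_F:*/3}
Final interval of job_D = 6
Next fire of job_D after T=78: (78//6+1)*6 = 84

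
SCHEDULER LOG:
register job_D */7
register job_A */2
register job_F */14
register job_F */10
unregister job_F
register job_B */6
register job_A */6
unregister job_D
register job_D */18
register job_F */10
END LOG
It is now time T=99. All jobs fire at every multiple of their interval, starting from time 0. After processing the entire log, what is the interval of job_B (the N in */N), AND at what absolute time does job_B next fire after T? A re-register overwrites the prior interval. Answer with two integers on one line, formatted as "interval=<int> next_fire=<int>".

Answer: interval=6 next_fire=102

Derivation:
Op 1: register job_D */7 -> active={job_D:*/7}
Op 2: register job_A */2 -> active={job_A:*/2, job_D:*/7}
Op 3: register job_F */14 -> active={job_A:*/2, job_D:*/7, job_F:*/14}
Op 4: register job_F */10 -> active={job_A:*/2, job_D:*/7, job_F:*/10}
Op 5: unregister job_F -> active={job_A:*/2, job_D:*/7}
Op 6: register job_B */6 -> active={job_A:*/2, job_B:*/6, job_D:*/7}
Op 7: register job_A */6 -> active={job_A:*/6, job_B:*/6, job_D:*/7}
Op 8: unregister job_D -> active={job_A:*/6, job_B:*/6}
Op 9: register job_D */18 -> active={job_A:*/6, job_B:*/6, job_D:*/18}
Op 10: register job_F */10 -> active={job_A:*/6, job_B:*/6, job_D:*/18, job_F:*/10}
Final interval of job_B = 6
Next fire of job_B after T=99: (99//6+1)*6 = 102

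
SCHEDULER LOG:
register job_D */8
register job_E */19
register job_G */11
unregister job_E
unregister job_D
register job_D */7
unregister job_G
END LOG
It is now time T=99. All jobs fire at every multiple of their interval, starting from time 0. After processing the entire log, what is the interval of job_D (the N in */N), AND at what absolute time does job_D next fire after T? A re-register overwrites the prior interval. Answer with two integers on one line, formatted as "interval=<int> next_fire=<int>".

Op 1: register job_D */8 -> active={job_D:*/8}
Op 2: register job_E */19 -> active={job_D:*/8, job_E:*/19}
Op 3: register job_G */11 -> active={job_D:*/8, job_E:*/19, job_G:*/11}
Op 4: unregister job_E -> active={job_D:*/8, job_G:*/11}
Op 5: unregister job_D -> active={job_G:*/11}
Op 6: register job_D */7 -> active={job_D:*/7, job_G:*/11}
Op 7: unregister job_G -> active={job_D:*/7}
Final interval of job_D = 7
Next fire of job_D after T=99: (99//7+1)*7 = 105

Answer: interval=7 next_fire=105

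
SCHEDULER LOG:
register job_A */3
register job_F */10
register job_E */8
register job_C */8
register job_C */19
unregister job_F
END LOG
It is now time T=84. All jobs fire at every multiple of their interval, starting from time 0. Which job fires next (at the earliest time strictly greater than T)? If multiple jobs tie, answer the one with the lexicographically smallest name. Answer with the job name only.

Answer: job_A

Derivation:
Op 1: register job_A */3 -> active={job_A:*/3}
Op 2: register job_F */10 -> active={job_A:*/3, job_F:*/10}
Op 3: register job_E */8 -> active={job_A:*/3, job_E:*/8, job_F:*/10}
Op 4: register job_C */8 -> active={job_A:*/3, job_C:*/8, job_E:*/8, job_F:*/10}
Op 5: register job_C */19 -> active={job_A:*/3, job_C:*/19, job_E:*/8, job_F:*/10}
Op 6: unregister job_F -> active={job_A:*/3, job_C:*/19, job_E:*/8}
  job_A: interval 3, next fire after T=84 is 87
  job_C: interval 19, next fire after T=84 is 95
  job_E: interval 8, next fire after T=84 is 88
Earliest = 87, winner (lex tiebreak) = job_A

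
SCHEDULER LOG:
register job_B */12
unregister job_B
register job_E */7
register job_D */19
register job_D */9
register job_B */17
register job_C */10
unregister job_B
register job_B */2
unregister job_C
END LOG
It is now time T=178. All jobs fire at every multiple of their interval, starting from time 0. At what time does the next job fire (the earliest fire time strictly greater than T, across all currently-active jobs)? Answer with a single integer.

Answer: 180

Derivation:
Op 1: register job_B */12 -> active={job_B:*/12}
Op 2: unregister job_B -> active={}
Op 3: register job_E */7 -> active={job_E:*/7}
Op 4: register job_D */19 -> active={job_D:*/19, job_E:*/7}
Op 5: register job_D */9 -> active={job_D:*/9, job_E:*/7}
Op 6: register job_B */17 -> active={job_B:*/17, job_D:*/9, job_E:*/7}
Op 7: register job_C */10 -> active={job_B:*/17, job_C:*/10, job_D:*/9, job_E:*/7}
Op 8: unregister job_B -> active={job_C:*/10, job_D:*/9, job_E:*/7}
Op 9: register job_B */2 -> active={job_B:*/2, job_C:*/10, job_D:*/9, job_E:*/7}
Op 10: unregister job_C -> active={job_B:*/2, job_D:*/9, job_E:*/7}
  job_B: interval 2, next fire after T=178 is 180
  job_D: interval 9, next fire after T=178 is 180
  job_E: interval 7, next fire after T=178 is 182
Earliest fire time = 180 (job job_B)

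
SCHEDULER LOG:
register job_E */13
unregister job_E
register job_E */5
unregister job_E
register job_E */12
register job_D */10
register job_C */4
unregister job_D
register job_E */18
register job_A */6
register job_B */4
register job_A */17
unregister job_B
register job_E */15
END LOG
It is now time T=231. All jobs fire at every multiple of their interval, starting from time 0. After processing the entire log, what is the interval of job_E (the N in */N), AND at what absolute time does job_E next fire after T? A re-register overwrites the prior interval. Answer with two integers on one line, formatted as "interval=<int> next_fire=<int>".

Op 1: register job_E */13 -> active={job_E:*/13}
Op 2: unregister job_E -> active={}
Op 3: register job_E */5 -> active={job_E:*/5}
Op 4: unregister job_E -> active={}
Op 5: register job_E */12 -> active={job_E:*/12}
Op 6: register job_D */10 -> active={job_D:*/10, job_E:*/12}
Op 7: register job_C */4 -> active={job_C:*/4, job_D:*/10, job_E:*/12}
Op 8: unregister job_D -> active={job_C:*/4, job_E:*/12}
Op 9: register job_E */18 -> active={job_C:*/4, job_E:*/18}
Op 10: register job_A */6 -> active={job_A:*/6, job_C:*/4, job_E:*/18}
Op 11: register job_B */4 -> active={job_A:*/6, job_B:*/4, job_C:*/4, job_E:*/18}
Op 12: register job_A */17 -> active={job_A:*/17, job_B:*/4, job_C:*/4, job_E:*/18}
Op 13: unregister job_B -> active={job_A:*/17, job_C:*/4, job_E:*/18}
Op 14: register job_E */15 -> active={job_A:*/17, job_C:*/4, job_E:*/15}
Final interval of job_E = 15
Next fire of job_E after T=231: (231//15+1)*15 = 240

Answer: interval=15 next_fire=240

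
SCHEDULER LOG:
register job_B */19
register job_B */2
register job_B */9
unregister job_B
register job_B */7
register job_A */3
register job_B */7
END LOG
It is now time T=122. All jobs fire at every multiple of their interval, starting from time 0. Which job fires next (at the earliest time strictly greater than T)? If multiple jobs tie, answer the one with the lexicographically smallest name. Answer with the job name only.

Op 1: register job_B */19 -> active={job_B:*/19}
Op 2: register job_B */2 -> active={job_B:*/2}
Op 3: register job_B */9 -> active={job_B:*/9}
Op 4: unregister job_B -> active={}
Op 5: register job_B */7 -> active={job_B:*/7}
Op 6: register job_A */3 -> active={job_A:*/3, job_B:*/7}
Op 7: register job_B */7 -> active={job_A:*/3, job_B:*/7}
  job_A: interval 3, next fire after T=122 is 123
  job_B: interval 7, next fire after T=122 is 126
Earliest = 123, winner (lex tiebreak) = job_A

Answer: job_A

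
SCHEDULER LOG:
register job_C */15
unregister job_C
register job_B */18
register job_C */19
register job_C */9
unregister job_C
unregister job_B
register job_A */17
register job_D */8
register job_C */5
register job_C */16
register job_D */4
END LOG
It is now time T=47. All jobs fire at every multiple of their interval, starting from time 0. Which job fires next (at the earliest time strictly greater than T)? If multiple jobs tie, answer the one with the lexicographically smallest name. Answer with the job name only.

Answer: job_C

Derivation:
Op 1: register job_C */15 -> active={job_C:*/15}
Op 2: unregister job_C -> active={}
Op 3: register job_B */18 -> active={job_B:*/18}
Op 4: register job_C */19 -> active={job_B:*/18, job_C:*/19}
Op 5: register job_C */9 -> active={job_B:*/18, job_C:*/9}
Op 6: unregister job_C -> active={job_B:*/18}
Op 7: unregister job_B -> active={}
Op 8: register job_A */17 -> active={job_A:*/17}
Op 9: register job_D */8 -> active={job_A:*/17, job_D:*/8}
Op 10: register job_C */5 -> active={job_A:*/17, job_C:*/5, job_D:*/8}
Op 11: register job_C */16 -> active={job_A:*/17, job_C:*/16, job_D:*/8}
Op 12: register job_D */4 -> active={job_A:*/17, job_C:*/16, job_D:*/4}
  job_A: interval 17, next fire after T=47 is 51
  job_C: interval 16, next fire after T=47 is 48
  job_D: interval 4, next fire after T=47 is 48
Earliest = 48, winner (lex tiebreak) = job_C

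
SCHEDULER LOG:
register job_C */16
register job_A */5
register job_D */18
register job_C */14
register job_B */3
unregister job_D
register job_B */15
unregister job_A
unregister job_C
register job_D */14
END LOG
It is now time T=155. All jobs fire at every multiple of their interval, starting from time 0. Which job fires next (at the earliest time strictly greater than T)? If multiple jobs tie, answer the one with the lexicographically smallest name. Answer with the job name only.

Answer: job_B

Derivation:
Op 1: register job_C */16 -> active={job_C:*/16}
Op 2: register job_A */5 -> active={job_A:*/5, job_C:*/16}
Op 3: register job_D */18 -> active={job_A:*/5, job_C:*/16, job_D:*/18}
Op 4: register job_C */14 -> active={job_A:*/5, job_C:*/14, job_D:*/18}
Op 5: register job_B */3 -> active={job_A:*/5, job_B:*/3, job_C:*/14, job_D:*/18}
Op 6: unregister job_D -> active={job_A:*/5, job_B:*/3, job_C:*/14}
Op 7: register job_B */15 -> active={job_A:*/5, job_B:*/15, job_C:*/14}
Op 8: unregister job_A -> active={job_B:*/15, job_C:*/14}
Op 9: unregister job_C -> active={job_B:*/15}
Op 10: register job_D */14 -> active={job_B:*/15, job_D:*/14}
  job_B: interval 15, next fire after T=155 is 165
  job_D: interval 14, next fire after T=155 is 168
Earliest = 165, winner (lex tiebreak) = job_B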